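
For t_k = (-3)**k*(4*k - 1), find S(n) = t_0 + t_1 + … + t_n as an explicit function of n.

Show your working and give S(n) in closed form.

S(n) = 3*(-3)**n*n - 1

Compute t_(k+1)/t_k: get 3*(-4*k - 3)/(4*k - 1).
Factor: A=-3; B=1; C=k - 1/4.
Need (-3)·f(k+1) − (1)·f(k) = k - 1/4.
deg f ≤ 1 (via 0,0,1).
Solve for f: f(k) = -(k - 1)/4 (degree 1 ≤ 1).
Then R = B(k−1)f/C = -(k - 1)/(4*k - 1), so s_k = R(k)·t_k = (-3)**k*(1 - k).
s_(k+1) − s_k = (-3)**k*(4*k - 1) = t_k.
s_(n+1) = 3*(-3)**n*n and s_(0) = 1, so S(n) = 3*(-3)**n*n - 1.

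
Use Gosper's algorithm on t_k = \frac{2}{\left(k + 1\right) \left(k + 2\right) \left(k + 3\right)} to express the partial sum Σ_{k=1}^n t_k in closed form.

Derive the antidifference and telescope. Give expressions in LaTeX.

Compute t_(k+1)/t_k: get (k + 1)/(k + 4).
A = k + 1, B = k + 4, C = 1.
Key eq: (k + 1)·f(k+1) = (k + 3)·f(k) + (1).
From deg A=1, deg B=1, deg C=0: d=2.
A polynomial solution: f(k) = k*(k + 3)/4.
Certificate R = B(k−1)f/C = k*(k + 3)**2/4 gives s_k = k*(k + 3)/(2*(k + 1)*(k + 2)).
Verify: 2/(k**3 + 6*k**2 + 11*k + 6) matches t_k.
Σ_(k=1)^n t_k = s_(n+1) − s_(1) = ((n**2 + 5*n + 4)/(2*(n**2 + 5*n + 6))) − (1/3), i.e. n*(n + 5)/(6*(n**2 + 5*n + 6)).

S(n) = \frac{n \left(n + 5\right)}{6 \left(n^{2} + 5 n + 6\right)}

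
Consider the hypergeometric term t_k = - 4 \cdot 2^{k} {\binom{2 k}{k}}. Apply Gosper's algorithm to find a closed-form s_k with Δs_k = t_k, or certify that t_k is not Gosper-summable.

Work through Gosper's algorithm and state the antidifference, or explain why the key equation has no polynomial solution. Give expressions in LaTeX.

not Gosper-summable; s_k does not exist

t_(k+1)/t_k = 4*(2*k + 1)/(k + 1).
Gosper form: A/B · C(k+1)/C(k) with A=8*k + 4, B=k + 1, C=1.
Key eq: (8*k + 4)·f(k+1) = (k)·f(k) + (1).
From deg A=1, deg B=1, deg C=0: d=-1.
d = -1 < 0 ⇒ no nonzero polynomial f; not summable.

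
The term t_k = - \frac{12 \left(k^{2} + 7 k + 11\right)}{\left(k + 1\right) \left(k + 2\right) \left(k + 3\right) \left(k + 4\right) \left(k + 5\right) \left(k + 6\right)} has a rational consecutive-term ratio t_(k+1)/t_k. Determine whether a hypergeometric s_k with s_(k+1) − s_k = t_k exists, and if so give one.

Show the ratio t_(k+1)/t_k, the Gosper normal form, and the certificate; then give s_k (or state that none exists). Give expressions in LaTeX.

s_k = \frac{4 k \left(- k^{2} - 9 k - 23\right)}{15 \left(k^{3} + 9 k^{2} + 23 k + 15\right)}

Compute t_(k+1)/t_k: get (k + 1)*(7*k + (k + 1)**2 + 18)/((k + 7)*(k**2 + 7*k + 11)).
Factor: A=k + 1; B=k + 7; C=k**2 + 7*k + 11.
Key eq: (k + 1)·f(k+1) = (k + 6)·f(k) + (k**2 + 7*k + 11).
From deg A=1, deg B=1, deg C=2: d=5.
Coefficient equations give f(k) = k*(k + 2)*(k + 4)*(k**2 + 9*k + 23)/45.
Get s_k = R·t_k = 4*k*(-k**2 - 9*k - 23)/(15*(k**3 + 9*k**2 + 23*k + 15)) with R(k) = B(k−1)f(k)/C(k) = k*(k + 2)*(k + 4)*(k + 6)*(k**2 + 9*k + 23)/(45*(k**2 + 7*k + 11)).
s_(k+1) − s_k = 12*(-k**2 - 7*k - 11)/(k**6 + 21*k**5 + 175*k**4 + 735*k**3 + 1624*k**2 + 1764*k + 720) = t_k.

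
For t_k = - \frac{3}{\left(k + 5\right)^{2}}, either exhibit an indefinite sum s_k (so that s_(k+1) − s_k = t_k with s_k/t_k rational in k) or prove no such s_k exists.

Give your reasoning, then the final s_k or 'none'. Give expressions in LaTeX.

not Gosper-summable; s_k does not exist

The ratio is (k + 5)**2/(k + 6)**2.
Factor: A=k**2 + 10*k + 25; B=k**2 + 12*k + 36; C=1.
Solve (k**2 + 10*k + 25)·f(k+1) − (k**2 + 10*k + 25)·f(k) = 1.
Bound: deg f ≤ 0.
Write f(k) = c0. Then LHS − RHS = -1, requiring -1 = 0: contradictory. No certificate.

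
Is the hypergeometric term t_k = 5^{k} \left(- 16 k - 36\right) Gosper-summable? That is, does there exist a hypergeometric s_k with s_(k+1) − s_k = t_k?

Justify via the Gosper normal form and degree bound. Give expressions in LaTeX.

Yes. s_k = - 4 \cdot 5^{k} \left(k + 1\right).

Compute t_(k+1)/t_k: get 5*(4*k + 13)/(4*k + 9).
So A=5 and B=1, with C=k + 9/4.
Need (5)·f(k+1) − (1)·f(k) = k + 9/4.
deg f ≤ 1 (via 0,0,1).
Coefficient equations give f(k) = (k + 1)/4.
R(k) = B(k−1)·f(k)/C(k) = (k + 1)/(4*k + 9); s_k = R·t_k = -4*5**k*(k + 1).
Verify: 5**k*(-16*k - 36) matches t_k.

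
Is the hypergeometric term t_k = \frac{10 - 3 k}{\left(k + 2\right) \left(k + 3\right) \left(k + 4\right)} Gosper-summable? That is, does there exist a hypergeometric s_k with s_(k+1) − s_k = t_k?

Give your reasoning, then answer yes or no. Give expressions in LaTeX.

Yes. s_k = \frac{k \left(k + 14\right)}{3 \left(k + 2\right) \left(k + 3\right)}.

Ratio r(k) = (k + 2)*(3*k - 7)/((k + 5)*(3*k - 10)).
Normal form (A,B,C) = (k + 2, k + 5, k - 10/3).
f must satisfy (k + 2)·f(k+1) − (k + 4)·f(k) = k - 10/3.
deg f ≤ 2 (via 1,1,1).
Match coefficients ⇒ f(k) = -k*(k + 14)/9.
R(k) = B(k−1)·f(k)/C(k) = -k*(k + 4)*(k + 14)/(3*(3*k - 10)); s_k = R·t_k = k*(k + 14)/(3*(k + 2)*(k + 3)).
s_(k+1) − s_k = (10 - 3*k)/(k**3 + 9*k**2 + 26*k + 24) = t_k.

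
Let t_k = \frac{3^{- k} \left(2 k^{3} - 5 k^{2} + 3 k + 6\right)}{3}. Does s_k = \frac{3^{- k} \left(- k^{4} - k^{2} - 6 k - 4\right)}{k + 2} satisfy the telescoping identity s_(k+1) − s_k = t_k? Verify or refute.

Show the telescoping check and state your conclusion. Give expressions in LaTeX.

s_(k+1) = (-6*k - (k + 1)**4 - (k + 1)**2 - 10)/(3*3**k*(k + 3))
s_(k+1) − s_k = (2*k**5 + 3*k**4 - 12*k**3 + k**2 + 30*k + 12)/(3*3**k*(k**2 + 5*k + 6))
(s_(k+1) − s_k) − t_k = 2*3**(-k - 1)*(-k**4 - k**3 + 5*k**2 - 9*k - 12)/(k**2 + 5*k + 6)

Invalid: residual \frac{2 \cdot 3^{- k - 1} \left(- k^{4} - k^{3} + 5 k^{2} - 9 k - 12\right)}{k^{2} + 5 k + 6} ≠ 0.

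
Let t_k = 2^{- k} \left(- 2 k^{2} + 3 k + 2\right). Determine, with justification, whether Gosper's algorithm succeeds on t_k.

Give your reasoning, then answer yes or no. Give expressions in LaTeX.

Step 1: r(k) = (2*k**2 + k - 3)/(2*(2*k**2 - 3*k - 2)).
So A=1/2 and B=1, with C=k**2 - 3*k/2 - 1.
Set up (1/2)·f(k+1) − (1)·f(k) − (k**2 - 3*k/2 - 1) = 0.
Bound: deg f ≤ 2.
Solving with deg f ≤ 2: f(k) = -2*k**2 - k - 1.
So s_k = (B(k−1)f/C)·t_k = (-2*(2*k**2 + k + 1)/((k - 2)*(2*k + 1)))·t_k = 2**(1 - k)*(2*k**2 + k + 1).
Δs = (-2*k**2 + 3*k + 2)/2**k, as required.

Yes. s_k = 2^{1 - k} \left(2 k^{2} + k + 1\right).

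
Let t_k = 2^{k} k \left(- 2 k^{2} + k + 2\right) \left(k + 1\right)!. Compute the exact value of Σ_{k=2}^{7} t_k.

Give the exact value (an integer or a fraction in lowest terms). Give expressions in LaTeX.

t_(k+1)/t_k = 2*(k + 1)*(k + 2)*(k - 2*(k + 1)**2 + 3)/(k*(-2*k**2 + k + 2)).
Factor: A=2*k + 4; B=1; C=k**3 - k**2/2 - k.
Need (2*k + 4)·f(k+1) − (1)·f(k) = k**3 - k**2/2 - k.
deg f ≤ 2 (via 1,0,3).
Match coefficients ⇒ f(k) = (k - 2)**2/2.
Then R = B(k−1)f/C = (k - 2)**2/(k*(2*k**2 - k - 2)), so s_k = R(k)·t_k = -2**k*(k - 2)**2*factorial(k + 1).
Verify: 2**k*k*(-2*k**2 + k + 2)*factorial(k + 1) matches t_k.
Sum = s_(8) − s_(2); s_(8) = -3344302080, s_(2) = 0 ⇒ -3344302080.

Σ = -3344302080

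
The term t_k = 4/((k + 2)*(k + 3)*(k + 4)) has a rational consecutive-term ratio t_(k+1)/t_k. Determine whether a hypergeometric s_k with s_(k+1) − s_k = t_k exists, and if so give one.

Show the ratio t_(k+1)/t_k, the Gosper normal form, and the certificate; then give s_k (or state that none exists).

s_k = k*(k + 5)/(3*(k + 2)*(k + 3))

The ratio is (k + 2)/(k + 5).
Normal form (A,B,C) = (k + 2, k + 5, 1).
Solve (k + 2)·f(k+1) − (k + 4)·f(k) = 1.
d = 2 from the (1,1,0) case.
Coefficient equations give f(k) = k*(k + 5)/12.
Certificate R = B(k−1)f/C = k*(k + 4)*(k + 5)/12 gives s_k = k*(k + 5)/(3*(k + 2)*(k + 3)).
Δs = 4/(k**3 + 9*k**2 + 26*k + 24), as required.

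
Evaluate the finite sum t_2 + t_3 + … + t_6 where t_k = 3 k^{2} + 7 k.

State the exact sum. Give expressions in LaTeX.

r(k) = (3*k**2 + 13*k + 10)/(k*(3*k + 7)) after simplifying.
Gosper form: A/B · C(k+1)/C(k) with A=1, B=1, C=k**2 + 7*k/3.
Set up (1)·f(k+1) − (1)·f(k) − (k**2 + 7*k/3) = 0.
Bound: deg f ≤ 3.
Match coefficients ⇒ f(k) = k*(k - 1)*(k + 3)/3.
R(k) = B(k−1)·f(k)/C(k) = (k - 1)*(k + 3)/(3*k + 7); s_k = R·t_k = k*(k**2 + 2*k - 3).
Δs = k*(3*k + 7), as required.
Evaluate s at k=7 and k=2: 420 and 10; difference 410.

Σ = 410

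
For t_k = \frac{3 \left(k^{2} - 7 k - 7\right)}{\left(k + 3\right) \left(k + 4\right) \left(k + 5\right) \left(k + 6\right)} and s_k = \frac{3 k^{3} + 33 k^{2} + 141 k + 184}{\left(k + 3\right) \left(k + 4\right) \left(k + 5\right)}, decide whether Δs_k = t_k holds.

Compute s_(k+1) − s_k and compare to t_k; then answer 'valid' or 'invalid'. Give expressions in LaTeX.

s_(k+1) = (141*k + 3*(k + 1)**3 + 33*(k + 1)**2 + 325)/((k + 4)*(k + 5)*(k + 6))
s_(k+1) − s_k = 3*(k**2 - 7*k - 7)/(k**4 + 18*k**3 + 119*k**2 + 342*k + 360)
(s_(k+1) − s_k) − t_k = 0

Valid: the claim telescopes to t_k.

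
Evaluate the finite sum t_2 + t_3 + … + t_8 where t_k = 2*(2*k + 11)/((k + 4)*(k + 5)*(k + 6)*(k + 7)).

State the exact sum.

Σ = 49/1560

Step 1: r(k) = (k + 4)*(2*k + 13)/((k + 8)*(2*k + 11)).
Gosper form: A/B · C(k+1)/C(k) with A=k + 4, B=k + 8, C=k + 11/2.
Key eq: (k + 4)·f(k+1) = (k + 7)·f(k) + (k + 11/2).
d = 3 from the (1,1,1) case.
A polynomial solution: f(k) = k*(k + 5)*(k + 10)/48.
R(k) = B(k−1)·f(k)/C(k) = k*(k + 5)*(k + 7)*(k + 10)/(24*(2*k + 11)); s_k = R·t_k = k*(k + 10)/(12*(k**2 + 10*k + 24)).
Δs = 2*(2*k + 11)/(k**4 + 22*k**3 + 179*k**2 + 638*k + 840), as required.
Σ_(k=2)^(8) t_k = s_(9) − s_(2) = 19/260 − (1/24) = 49/1560.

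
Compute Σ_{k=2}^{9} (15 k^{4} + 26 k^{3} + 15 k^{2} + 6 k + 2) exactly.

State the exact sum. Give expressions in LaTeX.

The ratio is (15*k**4 + 86*k**3 + 183*k**2 + 174*k + 64)/(15*k**4 + 26*k**3 + 15*k**2 + 6*k + 2).
So A=1 and B=1, with C=k**4 + 26*k**3/15 + k**2 + 2*k/5 + 2/15.
Solve (1)·f(k+1) − (1)·f(k) = k**4 + 26*k**3/15 + k**2 + 2*k/5 + 2/15.
Bound: deg f ≤ 5.
Match coefficients ⇒ f(k) = k*(k + 1)*(3*k**3 - 4*k**2 + k + 1)/15.
R(k) = B(k−1)·f(k)/C(k) = k*(3*k**3 - 4*k**2 + k + 1)/(15*k**3 + 11*k**2 + 4*k + 2); s_k = R·t_k = k*(3*k**4 - k**3 - 3*k**2 + 2*k + 1).
Verify: 15*k**4 + 26*k**3 + 15*k**2 + 6*k + 2 matches t_k.
Sum = s_(10) − s_(2); s_(10) = 287210, s_(2) = 66 ⇒ 287144.

Σ = 287144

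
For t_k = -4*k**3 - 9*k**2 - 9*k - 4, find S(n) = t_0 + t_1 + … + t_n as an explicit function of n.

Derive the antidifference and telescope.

The ratio is (4*k**3 + 21*k**2 + 39*k + 26)/(4*k**3 + 9*k**2 + 9*k + 4).
Normal form (A,B,C) = (1, 1, k**3 + 9*k**2/4 + 9*k/4 + 1).
Solve (1)·f(k+1) − (1)·f(k) = k**3 + 9*k**2/4 + 9*k/4 + 1.
d = 4 from the (0,0,3) case.
Solve for f: f(k) = k*(k + 1)*(k**2 + 1)/4 (degree 4 ≤ 4).
R(k) = B(k−1)·f(k)/C(k) = k*(k**2 + 1)/(4*k**2 + 5*k + 4); s_k = R·t_k = k*(-k**3 - k**2 - k - 1).
Verify: -4*k**3 - 9*k**2 - 9*k - 4 matches t_k.
s_(n+1) = -n**4 - 5*n**3 - 10*n**2 - 10*n - 4 and s_(0) = 0, so S(n) = -n**4 - 5*n**3 - 10*n**2 - 10*n - 4.

S(n) = -n**4 - 5*n**3 - 10*n**2 - 10*n - 4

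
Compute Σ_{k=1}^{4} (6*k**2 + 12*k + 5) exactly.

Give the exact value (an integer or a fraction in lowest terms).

Σ = 320

Compute t_(k+1)/t_k: get (6*k**2 + 24*k + 23)/(6*k**2 + 12*k + 5).
Normal form (A,B,C) = (1, 1, k**2 + 2*k + 5/6).
f must satisfy (1)·f(k+1) − (1)·f(k) = k**2 + 2*k + 5/6.
From deg A=0, deg B=0, deg C=2: d=3.
Coefficient equations give f(k) = k**2*(2*k + 3)/6.
So s_k = (B(k−1)f/C)·t_k = (k**2*(2*k + 3)/(6*k**2 + 12*k + 5))·t_k = k**2*(2*k + 3).
Verify: 6*k**2 + 12*k + 5 matches t_k.
Σ_(k=1)^(4) t_k = s_(5) − s_(1) = 325 − (5) = 320.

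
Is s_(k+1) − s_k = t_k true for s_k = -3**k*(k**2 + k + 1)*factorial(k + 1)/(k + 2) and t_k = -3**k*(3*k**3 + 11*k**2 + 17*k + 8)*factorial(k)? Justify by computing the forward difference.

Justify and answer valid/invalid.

s_(k+1) = -3**(k + 1)*(k**2 + 3*k + 3)*factorial(k + 2)/(k + 3)
s_(k+1) − s_k = -3**k*(3*k**4 + 20*k**3 + 53*k**2 + 68*k + 33)*factorial(k + 1)/((k + 2)*(k + 3))
(s_(k+1) − s_k) − t_k = 3**k*(3*k**4 + 17*k**3 + 38*k**2 + 41*k + 15)*factorial(k)/((k + 2)*(k + 3))

Invalid: residual 3**k*(3*k**4 + 17*k**3 + 38*k**2 + 41*k + 15)*factorial(k)/((k + 2)*(k + 3)) ≠ 0.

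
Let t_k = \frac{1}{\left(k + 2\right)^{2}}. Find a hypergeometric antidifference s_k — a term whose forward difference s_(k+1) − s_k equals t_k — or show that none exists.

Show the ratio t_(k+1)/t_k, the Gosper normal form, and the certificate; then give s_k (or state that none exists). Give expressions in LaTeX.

none — t_k is not Gosper-summable

Compute t_(k+1)/t_k: get (k + 2)**2/(k + 3)**2.
Normal form (A,B,C) = (k**2 + 4*k + 4, k**2 + 6*k + 9, 1).
Solve (k**2 + 4*k + 4)·f(k+1) − (k**2 + 4*k + 4)·f(k) = 1.
d = 0 from the (2,2,0) case.
Put f(k) = c0: A·f(k+1) − B(k−1)·f(k) − C = -1; need -1 = 0 — inconsistent ⇒ no f, not summable.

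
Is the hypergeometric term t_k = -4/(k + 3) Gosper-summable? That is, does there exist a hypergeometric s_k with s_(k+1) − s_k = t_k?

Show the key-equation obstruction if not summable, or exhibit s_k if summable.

No — the linear system for f has no solution.

Step 1: r(k) = (k + 3)/(k + 4).
Gosper form: A/B · C(k+1)/C(k) with A=k + 3, B=k + 4, C=1.
Need (k + 3)·f(k+1) − (k + 3)·f(k) = 1.
Bound: deg f ≤ 0.
Put f(k) = c0: A·f(k+1) − B(k−1)·f(k) − C = -1; need -1 = 0 — inconsistent ⇒ no f, not summable.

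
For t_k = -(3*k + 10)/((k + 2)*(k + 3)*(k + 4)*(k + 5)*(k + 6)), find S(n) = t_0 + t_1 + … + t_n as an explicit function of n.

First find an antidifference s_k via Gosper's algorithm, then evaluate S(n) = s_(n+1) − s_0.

S(n) = (-n**3 - 14*n**2 - 63*n - 50)/(40*(n**3 + 14*n**2 + 63*n + 90))

Step 1: r(k) = (k + 2)*(3*k + 13)/((k + 7)*(3*k + 10)).
Factor: A=k + 2; B=k + 7; C=k + 10/3.
f must satisfy (k + 2)·f(k+1) − (k + 6)·f(k) = k + 10/3.
From deg A=1, deg B=1, deg C=1: d=4.
Match coefficients ⇒ f(k) = k*(k + 3)*(k**2 + 11*k + 38)/120.
Get s_k = R·t_k = k*(-k**2 - 11*k - 38)/(40*(k**3 + 11*k**2 + 38*k + 40)) with R(k) = B(k−1)f(k)/C(k) = k*(k + 3)*(k + 6)*(k**2 + 11*k + 38)/(40*(3*k + 10)).
Δs = (-3*k - 10)/(k**5 + 20*k**4 + 155*k**3 + 580*k**2 + 1044*k + 720), as required.
s_(n+1) = (-n**3 - 14*n**2 - 63*n - 50)/(40*(n**3 + 14*n**2 + 63*n + 90)) and s_(0) = 0, so S(n) = (-n**3 - 14*n**2 - 63*n - 50)/(40*(n**3 + 14*n**2 + 63*n + 90)).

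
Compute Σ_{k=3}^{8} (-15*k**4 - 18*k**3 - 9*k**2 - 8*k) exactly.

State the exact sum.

The ratio is (15*k**4 + 78*k**3 + 153*k**2 + 140*k + 50)/(k*(15*k**3 + 18*k**2 + 9*k + 8)).
Take A(k)=1, B(k)=1, C(k)=k**4 + 6*k**3/5 + 3*k**2/5 + 8*k/15.
Key eq: (1)·f(k+1) = (1)·f(k) + (k**4 + 6*k**3/5 + 3*k**2/5 + 8*k/15).
Degrees (0,0,4) ⇒ d ≤ 5.
Coefficient equations give f(k) = k*(k - 1)*(3*k**3 - k + 3)/15.
R(k) = B(k−1)·f(k)/C(k) = (k - 1)*(3*k**3 - k + 3)/(15*k**3 + 18*k**2 + 9*k + 8); s_k = R·t_k = k*(-3*k**4 + 3*k**3 + k**2 - 4*k + 3).
s_(k+1) − s_k = k*(-15*k**3 - 18*k**2 - 9*k - 8) = t_k.
Σ_(k=3)^(8) t_k = s_(9) − s_(3) = -157032 − (-486) = -156546.

Σ = -156546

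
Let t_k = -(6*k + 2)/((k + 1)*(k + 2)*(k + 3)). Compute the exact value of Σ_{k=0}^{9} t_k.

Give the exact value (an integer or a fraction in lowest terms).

Σ = -50/33

Ratio r(k) = (k + 1)*(3*k + 4)/((k + 4)*(3*k + 1)).
Normal form (A,B,C) = (k + 1, k + 4, k + 1/3).
Need (k + 1)·f(k+1) − (k + 3)·f(k) = k + 1/3.
deg f ≤ 2 (via 1,1,1).
Match coefficients ⇒ f(k) = k**2/3.
So s_k = (B(k−1)f/C)·t_k = (k**2*(k + 3)/(3*k + 1))·t_k = -2*k**2/(k**2 + 3*k + 2).
s_(k+1) − s_k = 2*(-3*k - 1)/(k**3 + 6*k**2 + 11*k + 6) = t_k.
Telescoping: Σ = s_(10) − s_(0) = -50/33 − (0) = -50/33.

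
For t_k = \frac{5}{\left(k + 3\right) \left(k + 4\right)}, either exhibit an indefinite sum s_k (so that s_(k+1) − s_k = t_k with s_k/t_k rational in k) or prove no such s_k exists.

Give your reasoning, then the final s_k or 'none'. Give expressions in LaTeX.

s_k = \frac{5 k}{3 \left(k + 3\right)}

Ratio r(k) = (k + 3)/(k + 5).
Factor: A=k + 3; B=k + 5; C=1.
Solve (k + 3)·f(k+1) − (k + 4)·f(k) = 1.
From deg A=1, deg B=1, deg C=0: d=1.
Coefficient equations give f(k) = k/3.
Get s_k = R·t_k = 5*k/(3*(k + 3)) with R(k) = B(k−1)f(k)/C(k) = k*(k + 4)/3.
Δs = 5/(k**2 + 7*k + 12), as required.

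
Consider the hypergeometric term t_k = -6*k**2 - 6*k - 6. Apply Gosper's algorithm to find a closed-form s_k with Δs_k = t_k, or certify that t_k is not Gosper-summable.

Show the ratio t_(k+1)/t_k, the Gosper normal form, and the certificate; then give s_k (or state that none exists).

r(k) = (k + (k + 1)**2 + 2)/(k**2 + k + 1) after simplifying.
Take A(k)=1, B(k)=1, C(k)=k**2 + k + 1.
f must satisfy (1)·f(k+1) − (1)·f(k) = k**2 + k + 1.
d = 3 from the (0,0,2) case.
A polynomial solution: f(k) = k*(k**2 + 2)/3.
So s_k = (B(k−1)f/C)·t_k = (k*(k**2 + 2)/(3*(k**2 + k + 1)))·t_k = 2*k*(-k**2 - 2).
Verify: -6*k**2 - 6*k - 6 matches t_k.

s_k = 2*k*(-k**2 - 2)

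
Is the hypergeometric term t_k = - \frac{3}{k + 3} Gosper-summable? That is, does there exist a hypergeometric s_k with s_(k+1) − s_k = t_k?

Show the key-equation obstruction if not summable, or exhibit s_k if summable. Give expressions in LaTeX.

r(k) = (k + 3)/(k + 4) after simplifying.
Take A(k)=k + 3, B(k)=k + 4, C(k)=1.
Solve (k + 3)·f(k+1) − (k + 3)·f(k) = 1.
Degrees (1,1,0) ⇒ d ≤ 0.
Write f(k) = c0. Then LHS − RHS = -1, requiring -1 = 0: contradictory. No certificate.

No; the coefficient equations for f are inconsistent.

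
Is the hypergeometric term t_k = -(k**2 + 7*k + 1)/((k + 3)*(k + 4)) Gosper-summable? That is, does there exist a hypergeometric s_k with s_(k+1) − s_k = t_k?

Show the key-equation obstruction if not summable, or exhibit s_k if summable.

Yes. s_k = k*(2 - 3*k)/(3*(k + 3)).

Ratio r(k) = (k + 3)*(7*k + (k + 1)**2 + 8)/((k + 5)*(k**2 + 7*k + 1)).
Take A(k)=k + 3, B(k)=k + 5, C(k)=k**2 + 7*k + 1.
Solve (k + 3)·f(k+1) − (k + 4)·f(k) = k**2 + 7*k + 1.
Degrees (1,1,2) ⇒ d ≤ 2.
A polynomial solution: f(k) = k*(3*k - 2)/3.
R(k) = B(k−1)·f(k)/C(k) = k*(k + 4)*(3*k - 2)/(3*(k**2 + 7*k + 1)); s_k = R·t_k = k*(2 - 3*k)/(3*(k + 3)).
Δs = (-k**2 - 7*k - 1)/(k**2 + 7*k + 12), as required.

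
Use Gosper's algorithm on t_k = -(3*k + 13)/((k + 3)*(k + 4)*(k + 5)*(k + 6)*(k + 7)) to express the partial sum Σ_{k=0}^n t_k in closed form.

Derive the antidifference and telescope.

S(n) = (-n**3 - 17*n**2 - 94*n - 78)/(90*(n**3 + 17*n**2 + 94*n + 168))

Step 1: r(k) = (k + 3)*(3*k + 16)/((k + 8)*(3*k + 13)).
Gosper form: A/B · C(k+1)/C(k) with A=k + 3, B=k + 8, C=k + 13/3.
f must satisfy (k + 3)·f(k+1) − (k + 7)·f(k) = k + 13/3.
d = 4 from the (1,1,1) case.
A polynomial solution: f(k) = k*(k + 4)*(k**2 + 14*k + 63)/270.
Certificate R = B(k−1)f/C = k*(k + 4)*(k + 7)*(k**2 + 14*k + 63)/(90*(3*k + 13)) gives s_k = k*(-k**2 - 14*k - 63)/(90*(k**3 + 14*k**2 + 63*k + 90)).
s_(k+1) − s_k = (-3*k - 13)/(k**5 + 25*k**4 + 245*k**3 + 1175*k**2 + 2754*k + 2520) = t_k.
Evaluate: s_(n+1) = (-n**3 - 17*n**2 - 94*n - 78)/(90*(n**3 + 17*n**2 + 94*n + 168)); subtract s_(0) = 0 ⇒ S(n) = (-n**3 - 17*n**2 - 94*n - 78)/(90*(n**3 + 17*n**2 + 94*n + 168)).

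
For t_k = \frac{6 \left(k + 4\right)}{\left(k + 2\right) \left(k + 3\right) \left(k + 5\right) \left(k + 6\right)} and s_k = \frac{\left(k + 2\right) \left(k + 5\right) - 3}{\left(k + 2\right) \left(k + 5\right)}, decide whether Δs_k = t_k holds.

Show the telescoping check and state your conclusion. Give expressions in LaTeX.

s_(k+1) = ((k + 3)*(k + 6) - 3)/((k + 3)*(k + 6))
s_(k+1) − s_k = 6*(k + 4)/(k**4 + 16*k**3 + 91*k**2 + 216*k + 180)
(s_(k+1) − s_k) − t_k = 0

Valid — Δs_k = t_k.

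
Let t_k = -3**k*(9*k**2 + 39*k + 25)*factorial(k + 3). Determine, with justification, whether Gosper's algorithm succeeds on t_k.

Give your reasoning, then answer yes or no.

Ratio r(k) = 3*(9*k**3 + 93*k**2 + 301*k + 292)/(9*k**2 + 39*k + 25).
So A=3*k + 12 and B=1, with C=k**2 + 13*k/3 + 25/9.
f must satisfy (3*k + 12)·f(k+1) − (1)·f(k) = k**2 + 13*k/3 + 25/9.
deg f ≤ 1 (via 1,0,2).
Coefficient equations give f(k) = (3*k - 1)/9.
R(k) = B(k−1)·f(k)/C(k) = (3*k - 1)/(9*k**2 + 39*k + 25); s_k = R·t_k = -3**k*(3*k - 1)*factorial(k + 3).
s_(k+1) − s_k = -3**k*(9*k**2 + 39*k + 25)*factorial(k + 3) = t_k.

Yes. s_k = -3**k*(3*k - 1)*factorial(k + 3).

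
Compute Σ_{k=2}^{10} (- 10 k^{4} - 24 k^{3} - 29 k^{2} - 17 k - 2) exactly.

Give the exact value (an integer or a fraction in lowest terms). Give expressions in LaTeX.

Ratio r(k) = (10*k**4 + 64*k**3 + 161*k**2 + 187*k + 82)/(10*k**4 + 24*k**3 + 29*k**2 + 17*k + 2).
Gosper form: A/B · C(k+1)/C(k) with A=1, B=1, C=k**4 + 12*k**3/5 + 29*k**2/10 + 17*k/10 + 1/5.
Key eq: (1)·f(k+1) = (1)·f(k) + (k**4 + 12*k**3/5 + 29*k**2/10 + 17*k/10 + 1/5).
d = 5 from the (0,0,4) case.
A polynomial solution: f(k) = k*(k + 1)*(2*k**3 - k**2 + 2*k - 2)/10.
Get s_k = R·t_k = k*(-2*k**4 - k**3 - k**2 + 2) with R(k) = B(k−1)f(k)/C(k) = k*(2*k**3 - k**2 + 2*k - 2)/(10*k**3 + 14*k**2 + 15*k + 2).
Δs = -10*k**4 - 24*k**3 - 29*k**2 - 17*k - 2, as required.
Sum = s_(11) − s_(2); s_(11) = -338052, s_(2) = -84 ⇒ -337968.

Σ = -337968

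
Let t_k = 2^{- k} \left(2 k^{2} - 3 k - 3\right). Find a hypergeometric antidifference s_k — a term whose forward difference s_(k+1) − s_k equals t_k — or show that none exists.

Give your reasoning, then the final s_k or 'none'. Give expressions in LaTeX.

s_k = 2^{1 - k} k \left(- 2 k - 1\right)

Compute t_(k+1)/t_k: get (2*k**2 + k - 4)/(2*(2*k**2 - 3*k - 3)).
Normal form (A,B,C) = (1/2, 1, k**2 - 3*k/2 - 3/2).
Key eq: (1/2)·f(k+1) = (1)·f(k) + (k**2 - 3*k/2 - 3/2).
Bound: deg f ≤ 2.
Solving with deg f ≤ 2: f(k) = -k*(2*k + 1).
Get s_k = R·t_k = 2**(1 - k)*k*(-2*k - 1) with R(k) = B(k−1)f(k)/C(k) = -2*k*(2*k + 1)/(2*k**2 - 3*k - 3).
s_(k+1) − s_k = (2*k**2 - 3*k - 3)/2**k = t_k.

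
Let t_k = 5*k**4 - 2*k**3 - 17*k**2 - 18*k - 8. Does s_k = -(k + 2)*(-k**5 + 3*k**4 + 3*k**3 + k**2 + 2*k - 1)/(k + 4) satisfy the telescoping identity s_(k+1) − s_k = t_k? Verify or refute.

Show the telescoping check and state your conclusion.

Invalid: residual 2*(-4*k**5 - 21*k**4 + 22*k**3 + 85*k**2 + 78*k + 33)/(k**2 + 9*k + 20) ≠ 0.

s_(k+1) = (k**6 + 5*k**5 + k**4 - 33*k**3 - 74*k**2 - 67*k - 21)/(k + 5)
s_(k+1) − s_k = (5*k**6 + 35*k**5 + 23*k**4 - 167*k**3 - 340*k**2 - 276*k - 94)/(k**2 + 9*k + 20)
(s_(k+1) − s_k) − t_k = 2*(-4*k**5 - 21*k**4 + 22*k**3 + 85*k**2 + 78*k + 33)/(k**2 + 9*k + 20)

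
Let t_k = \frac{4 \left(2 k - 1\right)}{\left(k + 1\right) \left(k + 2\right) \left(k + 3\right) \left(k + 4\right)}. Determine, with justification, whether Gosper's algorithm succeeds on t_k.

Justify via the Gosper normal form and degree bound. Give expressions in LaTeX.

Ratio r(k) = (k + 1)*(2*k + 1)/((k + 5)*(2*k - 1)).
So A=k + 1 and B=k + 5, with C=k - 1/2.
Set up (k + 1)·f(k+1) − (k + 4)·f(k) − (k - 1/2) = 0.
deg f ≤ 3 (via 1,1,1).
A polynomial solution: f(k) = -k/2.
So s_k = (B(k−1)f/C)·t_k = (-k*(k + 4)/(2*k - 1))·t_k = -4*k/((k + 1)*(k + 2)*(k + 3)).
Δs = 4*(2*k - 1)/(k**4 + 10*k**3 + 35*k**2 + 50*k + 24), as required.

Yes. s_k = - \frac{4 k}{\left(k + 1\right) \left(k + 2\right) \left(k + 3\right)}.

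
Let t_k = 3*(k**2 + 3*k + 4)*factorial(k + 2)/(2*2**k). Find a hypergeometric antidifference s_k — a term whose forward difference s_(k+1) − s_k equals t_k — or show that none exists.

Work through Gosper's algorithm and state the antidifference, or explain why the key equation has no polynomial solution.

t_(k+1)/t_k = (k + 3)*(3*k + (k + 1)**2 + 7)/(2*(k**2 + 3*k + 4)).
A = k/2 + 3/2, B = 1, C = k**2 + 3*k + 4.
f must satisfy (k/2 + 3/2)·f(k+1) − (1)·f(k) = k**2 + 3*k + 4.
From deg A=1, deg B=0, deg C=2: d=1.
A polynomial solution: f(k) = 2*(k + 1).
R(k) = B(k−1)·f(k)/C(k) = 2*(k + 1)/(k**2 + 3*k + 4); s_k = R·t_k = 3*(k + 1)*factorial(k + 2)/2**k.
Δs = 3*(k**2 + 3*k + 4)*factorial(k + 2)/(2*2**k), as required.

s_k = 3*(k + 1)*factorial(k + 2)/2**k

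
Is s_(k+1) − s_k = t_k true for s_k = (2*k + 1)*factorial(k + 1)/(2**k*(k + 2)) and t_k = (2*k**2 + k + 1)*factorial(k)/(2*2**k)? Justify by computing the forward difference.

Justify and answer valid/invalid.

s_(k+1) = (2*k + 3)*factorial(k + 2)/(2*2**k*(k + 3))
s_(k+1) − s_k = (2*k**3 + 7*k**2 + 6*k + 6)*factorial(k + 1)/(2*2**k*(k + 2)*(k + 3))
(s_(k+1) − s_k) − t_k = -k*(2*k**2 + 5*k - 1)*factorial(k)/(2*2**k*(k + 2)*(k + 3))

Invalid: residual -k*(2*k**2 + 5*k - 1)*factorial(k)/(2*2**k*(k + 2)*(k + 3)) ≠ 0.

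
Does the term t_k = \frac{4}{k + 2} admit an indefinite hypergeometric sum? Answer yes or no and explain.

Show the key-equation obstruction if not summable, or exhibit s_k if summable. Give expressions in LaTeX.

No — t_k has no hypergeometric antidifference.

Step 1: r(k) = (k + 2)/(k + 3).
A = k + 2, B = k + 3, C = 1.
Set up (k + 2)·f(k+1) − (k + 2)·f(k) − (1) = 0.
deg f ≤ 0 (via 1,1,0).
Generic f = c0 gives residual -1; -1 = 0 cannot hold, so t_k is not Gosper-summable.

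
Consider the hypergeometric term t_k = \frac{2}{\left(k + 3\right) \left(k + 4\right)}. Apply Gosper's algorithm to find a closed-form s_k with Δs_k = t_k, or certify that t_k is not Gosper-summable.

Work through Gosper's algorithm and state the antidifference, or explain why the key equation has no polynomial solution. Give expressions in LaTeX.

Step 1: r(k) = (k + 3)/(k + 5).
A = k + 3, B = k + 5, C = 1.
f must satisfy (k + 3)·f(k+1) − (k + 4)·f(k) = 1.
Bound: deg f ≤ 1.
Solving with deg f ≤ 1: f(k) = k/3.
So s_k = (B(k−1)f/C)·t_k = (k*(k + 4)/3)·t_k = 2*k/(3*(k + 3)).
Check: Δs_k = 2/(k**2 + 7*k + 12). ✓

s_k = \frac{2 k}{3 \left(k + 3\right)}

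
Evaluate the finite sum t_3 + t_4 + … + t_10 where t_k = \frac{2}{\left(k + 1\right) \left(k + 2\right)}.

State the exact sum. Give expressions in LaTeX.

Σ = 1/3

r(k) = (k + 1)/(k + 3) after simplifying.
Take A(k)=k + 1, B(k)=k + 3, C(k)=1.
f must satisfy (k + 1)·f(k+1) − (k + 2)·f(k) = 1.
Degrees (1,1,0) ⇒ d ≤ 1.
Solving with deg f ≤ 1: f(k) = k.
R(k) = B(k−1)·f(k)/C(k) = k*(k + 2); s_k = R·t_k = 2*k/(k + 1).
s_(k+1) − s_k = 2/(k**2 + 3*k + 2) = t_k.
Telescoping: Σ = s_(11) − s_(3) = 11/6 − (3/2) = 1/3.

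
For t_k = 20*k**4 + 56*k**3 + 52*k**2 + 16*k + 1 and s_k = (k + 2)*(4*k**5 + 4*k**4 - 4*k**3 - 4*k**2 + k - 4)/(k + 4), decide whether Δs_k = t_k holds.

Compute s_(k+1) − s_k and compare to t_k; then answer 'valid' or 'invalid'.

s_(k+1) = (4*k**6 + 36*k**5 + 124*k**4 + 204*k**3 + 161*k**2 + 48*k - 9)/(k + 5)
s_(k+1) − s_k = (20*k**6 + 204*k**5 + 692*k**4 + 1044*k**3 + 729*k**2 + 201*k + 4)/(k**2 + 9*k + 20)
(s_(k+1) − s_k) − t_k = 8*(-4*k**5 - 33*k**4 - 70*k**3 - 57*k**2 - 16*k - 2)/(k**2 + 9*k + 20)

Invalid: residual 8*(-4*k**5 - 33*k**4 - 70*k**3 - 57*k**2 - 16*k - 2)/(k**2 + 9*k + 20) ≠ 0.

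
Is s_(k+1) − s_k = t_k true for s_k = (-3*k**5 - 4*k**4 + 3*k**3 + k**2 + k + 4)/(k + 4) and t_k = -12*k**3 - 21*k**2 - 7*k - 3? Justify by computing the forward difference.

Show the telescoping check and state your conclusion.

s_(k+1) = (-3*k**5 - 19*k**4 - 43*k**3 - 44*k**2 - 19*k + 2)/(k + 5)
s_(k+1) − s_k = (-12*k**5 - 102*k**4 - 232*k**3 - 201*k**2 - 83*k - 12)/(k**2 + 9*k + 20)
(s_(k+1) − s_k) − t_k = 3*(9*k**4 + 68*k**3 + 95*k**2 + 28*k + 16)/(k**2 + 9*k + 20)

Invalid: residual 3*(9*k**4 + 68*k**3 + 95*k**2 + 28*k + 16)/(k**2 + 9*k + 20) ≠ 0.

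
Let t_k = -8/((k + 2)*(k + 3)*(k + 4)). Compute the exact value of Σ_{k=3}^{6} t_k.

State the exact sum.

Σ = -4/45

The ratio is (k + 2)/(k + 5).
Gosper form: A/B · C(k+1)/C(k) with A=k + 2, B=k + 5, C=1.
Solve (k + 2)·f(k+1) − (k + 4)·f(k) = 1.
Degrees (1,1,0) ⇒ d ≤ 2.
Solve for f: f(k) = k*(k + 5)/12 (degree 2 ≤ 2).
R(k) = B(k−1)·f(k)/C(k) = k*(k + 4)*(k + 5)/12; s_k = R·t_k = 2*k*(-k - 5)/(3*(k + 2)*(k + 3)).
Δs = -8/(k**3 + 9*k**2 + 26*k + 24), as required.
Σ_(k=3)^(6) t_k = s_(7) − s_(3) = -28/45 − (-8/15) = -4/45.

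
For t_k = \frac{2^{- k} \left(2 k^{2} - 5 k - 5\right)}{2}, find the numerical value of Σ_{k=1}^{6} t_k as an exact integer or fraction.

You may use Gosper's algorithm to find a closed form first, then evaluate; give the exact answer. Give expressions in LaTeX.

t_(k+1)/t_k = (2*k**2 - k - 8)/(2*(2*k**2 - 5*k - 5)).
Gosper form: A/B · C(k+1)/C(k) with A=1/2, B=1, C=k**2 - 5*k/2 - 5/2.
Solve (1/2)·f(k+1) − (1)·f(k) = k**2 - 5*k/2 - 5/2.
d = 2 from the (0,0,2) case.
Solve for f: f(k) = -2*k**2 + k + 4 (degree 2 ≤ 2).
So s_k = (B(k−1)f/C)·t_k = (-2*(2*k**2 - k - 4)/(2*k**2 - 5*k - 5))·t_k = (-2*k**2 + k + 4)/2**k.
Check: Δs_k = (2*k**2 - 5*k - 5)/(2*2**k). ✓
Sum = s_(7) − s_(1); s_(7) = -87/128, s_(1) = 3/2 ⇒ -279/128.

Σ = -279/128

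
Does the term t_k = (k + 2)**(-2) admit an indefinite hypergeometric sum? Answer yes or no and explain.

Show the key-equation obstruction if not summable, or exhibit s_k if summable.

Compute t_(k+1)/t_k: get (k + 2)**2/(k + 3)**2.
Factor: A=k**2 + 4*k + 4; B=k**2 + 6*k + 9; C=1.
Solve (k**2 + 4*k + 4)·f(k+1) − (k**2 + 4*k + 4)·f(k) = 1.
deg f ≤ 0 (via 2,2,0).
f = c0 ⇒ A·f(k+1) − B(k−1)·f(k) − C = -1. The system {-1 = 0} is inconsistent; no antidifference.

No — key equation has no polynomial f.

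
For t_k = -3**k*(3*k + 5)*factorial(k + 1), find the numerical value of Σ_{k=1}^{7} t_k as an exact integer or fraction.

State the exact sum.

t_(k+1)/t_k = 3*(k + 2)*(3*k + 8)/(3*k + 5).
Factor: A=3*k + 6; B=1; C=k + 5/3.
Need (3*k + 6)·f(k+1) − (1)·f(k) = k + 5/3.
deg f ≤ 0 (via 1,0,1).
Match coefficients ⇒ f(k) = 1/3.
Then R = B(k−1)f/C = 1/(3*k + 5), so s_k = R(k)·t_k = -3**k*factorial(k + 1).
Verify: -3**k*(3*k + 5)*factorial(k + 1) matches t_k.
Σ_(k=1)^(7) t_k = s_(8) − s_(1) = -2380855680 − (-6) = -2380855674.

Σ = -2380855674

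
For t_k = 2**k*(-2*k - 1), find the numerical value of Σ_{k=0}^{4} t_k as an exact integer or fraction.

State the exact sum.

Ratio r(k) = 2*(2*k + 3)/(2*k + 1).
So A=2 and B=1, with C=k + 1/2.
Solve (2)·f(k+1) − (1)·f(k) = k + 1/2.
deg f ≤ 1 (via 0,0,1).
Solving with deg f ≤ 1: f(k) = (2*k - 3)/2.
Certificate R = B(k−1)f/C = (2*k - 3)/(2*k + 1) gives s_k = 2**k*(3 - 2*k).
Δs = 2**k*(-2*k - 1), as required.
Evaluate s at k=5 and k=0: -224 and 3; difference -227.

Σ = -227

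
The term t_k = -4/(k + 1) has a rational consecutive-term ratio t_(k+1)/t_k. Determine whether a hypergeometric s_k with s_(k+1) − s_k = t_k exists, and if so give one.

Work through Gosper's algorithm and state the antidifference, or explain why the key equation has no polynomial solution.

none — t_k is not Gosper-summable

t_(k+1)/t_k = (k + 1)/(k + 2).
Take A(k)=k + 1, B(k)=k + 2, C(k)=1.
Set up (k + 1)·f(k+1) − (k + 1)·f(k) − (1) = 0.
From deg A=1, deg B=1, deg C=0: d=0.
Write f(k) = c0. Then LHS − RHS = -1, requiring -1 = 0: contradictory. No certificate.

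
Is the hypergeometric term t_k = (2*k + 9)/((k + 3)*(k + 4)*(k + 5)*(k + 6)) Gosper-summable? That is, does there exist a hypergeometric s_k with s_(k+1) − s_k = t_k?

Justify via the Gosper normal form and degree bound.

Yes. s_k = k*(k + 8)/(15*(k**2 + 8*k + 15)).

Step 1: r(k) = (k + 3)*(2*k + 11)/((k + 7)*(2*k + 9)).
So A=k + 3 and B=k + 7, with C=k + 9/2.
Solve (k + 3)·f(k+1) − (k + 6)·f(k) = k + 9/2.
d = 3 from the (1,1,1) case.
Coefficient equations give f(k) = k*(k + 4)*(k + 8)/30.
So s_k = (B(k−1)f/C)·t_k = (k*(k + 4)*(k + 6)*(k + 8)/(15*(2*k + 9)))·t_k = k*(k + 8)/(15*(k**2 + 8*k + 15)).
Verify: (2*k + 9)/(k**4 + 18*k**3 + 119*k**2 + 342*k + 360) matches t_k.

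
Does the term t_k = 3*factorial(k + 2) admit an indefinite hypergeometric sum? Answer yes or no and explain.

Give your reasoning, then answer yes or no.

No — negative degree bound, so no certificate f.

r(k) = k + 3 after simplifying.
Gosper form: A/B · C(k+1)/C(k) with A=k + 3, B=1, C=1.
Set up (k + 3)·f(k+1) − (1)·f(k) − (1) = 0.
From deg A=1, deg B=0, deg C=0: d=-1.
Negative degree bound (-1): no f exists, t_k not Gosper-summable.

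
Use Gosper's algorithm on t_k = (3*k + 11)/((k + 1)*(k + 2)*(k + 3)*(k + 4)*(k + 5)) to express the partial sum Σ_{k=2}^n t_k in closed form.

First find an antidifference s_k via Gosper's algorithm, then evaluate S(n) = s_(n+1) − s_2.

The ratio is (k + 1)*(3*k + 14)/((k + 6)*(3*k + 11)).
So A=k + 1 and B=k + 6, with C=k + 11/3.
Need (k + 1)·f(k+1) − (k + 5)·f(k) = k + 11/3.
d = 4 from the (1,1,1) case.
Match coefficients ⇒ f(k) = k*(k + 3)*(k**2 + 7*k + 14)/24.
Get s_k = R·t_k = k*(k**2 + 7*k + 14)/(8*(k**3 + 7*k**2 + 14*k + 8)) with R(k) = B(k−1)f(k)/C(k) = k*(k + 3)*(k + 5)*(k**2 + 7*k + 14)/(8*(3*k + 11)).
s_(k+1) − s_k = (3*k + 11)/(k**5 + 15*k**4 + 85*k**3 + 225*k**2 + 274*k + 120) = t_k.
Σ_(k=2)^n t_k = s_(n+1) − s_(2) = ((n**3 + 10*n**2 + 31*n + 22)/(8*(n**3 + 10*n**2 + 31*n + 30))) − (1/9), i.e. (n**3 + 10*n**2 + 31*n - 42)/(72*(n**3 + 10*n**2 + 31*n + 30)).

S(n) = (n**3 + 10*n**2 + 31*n - 42)/(72*(n**3 + 10*n**2 + 31*n + 30))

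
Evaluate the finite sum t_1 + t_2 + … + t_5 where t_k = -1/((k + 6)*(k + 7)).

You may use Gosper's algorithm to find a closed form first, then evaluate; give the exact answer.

Step 1: r(k) = (k + 6)/(k + 8).
Take A(k)=k + 6, B(k)=k + 8, C(k)=1.
f must satisfy (k + 6)·f(k+1) − (k + 7)·f(k) = 1.
deg f ≤ 1 (via 1,1,0).
Solving with deg f ≤ 1: f(k) = k/6.
R(k) = B(k−1)·f(k)/C(k) = k*(k + 7)/6; s_k = R·t_k = -k/(6*k + 36).
Δs = -1/(k**2 + 13*k + 42), as required.
Sum = s_(6) − s_(1); s_(6) = -1/12, s_(1) = -1/42 ⇒ -5/84.

Σ = -5/84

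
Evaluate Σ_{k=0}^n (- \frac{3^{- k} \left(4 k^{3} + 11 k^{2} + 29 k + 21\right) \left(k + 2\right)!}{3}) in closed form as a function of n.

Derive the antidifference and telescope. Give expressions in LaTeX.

t_(k+1)/t_k = (4*k**4 + 35*k**3 + 132*k**2 + 254*k + 195)/(3*(4*k**3 + 11*k**2 + 29*k + 21)).
Gosper form: A/B · C(k+1)/C(k) with A=k/3 + 1, B=1, C=k**3 + 11*k**2/4 + 29*k/4 + 21/4.
Solve (k/3 + 1)·f(k+1) − (1)·f(k) = k**3 + 11*k**2/4 + 29*k/4 + 21/4.
Bound: deg f ≤ 2.
Coefficient equations give f(k) = 3*(4*k**2 + 3*k - 2)/4.
Certificate R = B(k−1)f/C = 3*(4*k**2 + 3*k - 2)/(4*k**3 + 11*k**2 + 29*k + 21) gives s_k = -(4*k**2 + 3*k - 2)*factorial(k + 2)/3**k.
Verify: -(4*k**3 + 11*k**2 + 29*k + 21)*factorial(k + 2)/(3*3**k) matches t_k.
Telescope: S(n) = s_(n+1) − s_(0) = -3**(-n - 1)*(4*n**2 + 11*n + 5)*factorial(n + 3) − (4) = -(12*3**n + 4*n**5*factorial(n) + 35*n**4*factorial(n) + 115*n**3*factorial(n) + 175*n**2*factorial(n) + 121*n*factorial(n) + 30*factorial(n))/(3*3**n).

S(n) = - \frac{3^{- n} \left(12 \cdot 3^{n} + 4 n^{5} n! + 35 n^{4} n! + 115 n^{3} n! + 175 n^{2} n! + 121 n n! + 30 n!\right)}{3}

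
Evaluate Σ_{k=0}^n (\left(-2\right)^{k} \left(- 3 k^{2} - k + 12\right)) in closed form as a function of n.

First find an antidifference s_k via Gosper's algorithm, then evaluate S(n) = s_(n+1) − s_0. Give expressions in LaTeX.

S(n) = - 2 \left(-2\right)^{n} n^{2} - 2 \left(-2\right)^{n} n + 8 \left(-2\right)^{n} + 4

Step 1: r(k) = 2*(-3*k**2 - 7*k + 8)/(3*k**2 + k - 12).
Take A(k)=-2, B(k)=1, C(k)=k**2 + k/3 - 4.
Need (-2)·f(k+1) − (1)·f(k) = k**2 + k/3 - 4.
deg f ≤ 2 (via 0,0,2).
Match coefficients ⇒ f(k) = -(k**2 - k - 4)/3.
Certificate R = B(k−1)f/C = -(k**2 - k - 4)/(3*k**2 + k - 12) gives s_k = (-2)**k*(k**2 - k - 4).
Verify: (-2)**k*(-3*k**2 - k + 12) matches t_k.
Evaluate: s_(n+1) = (-2)**(n + 1)*(n**2 + n - 4); subtract s_(0) = -4 ⇒ S(n) = -2*(-2)**n*n**2 - 2*(-2)**n*n + 8*(-2)**n + 4.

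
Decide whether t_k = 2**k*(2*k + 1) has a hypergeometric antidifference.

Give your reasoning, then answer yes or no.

Yes. s_k = 2**k*(2*k - 3).

r(k) = 2*(2*k + 3)/(2*k + 1) after simplifying.
Gosper form: A/B · C(k+1)/C(k) with A=2, B=1, C=k + 1/2.
Solve (2)·f(k+1) − (1)·f(k) = k + 1/2.
d = 1 from the (0,0,1) case.
Coefficient equations give f(k) = (2*k - 3)/2.
Certificate R = B(k−1)f/C = (2*k - 3)/(2*k + 1) gives s_k = 2**k*(2*k - 3).
s_(k+1) − s_k = 2**k*(2*k + 1) = t_k.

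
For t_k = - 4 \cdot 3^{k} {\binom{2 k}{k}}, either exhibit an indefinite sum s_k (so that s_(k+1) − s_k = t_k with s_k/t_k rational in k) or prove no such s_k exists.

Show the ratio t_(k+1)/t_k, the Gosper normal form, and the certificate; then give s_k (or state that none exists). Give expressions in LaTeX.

none — t_k is not Gosper-summable

t_(k+1)/t_k = 6*(2*k + 1)/(k + 1).
A = 12*k + 6, B = k + 1, C = 1.
Solve (12*k + 6)·f(k+1) − (k)·f(k) = 1.
Degrees (1,1,0) ⇒ d ≤ -1.
Bound -1 < 0, so the key equation has no polynomial solution.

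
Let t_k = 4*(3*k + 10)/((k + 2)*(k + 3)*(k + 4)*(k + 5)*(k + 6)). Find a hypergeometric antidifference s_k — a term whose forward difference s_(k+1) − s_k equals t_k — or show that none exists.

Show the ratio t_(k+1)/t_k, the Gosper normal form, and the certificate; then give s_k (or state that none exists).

Step 1: r(k) = (k + 2)*(3*k + 13)/((k + 7)*(3*k + 10)).
Normal form (A,B,C) = (k + 2, k + 7, k + 10/3).
Key eq: (k + 2)·f(k+1) = (k + 6)·f(k) + (k + 10/3).
From deg A=1, deg B=1, deg C=1: d=4.
Coefficient equations give f(k) = k*(k + 3)*(k**2 + 11*k + 38)/120.
So s_k = (B(k−1)f/C)·t_k = (k*(k + 3)*(k + 6)*(k**2 + 11*k + 38)/(40*(3*k + 10)))·t_k = k*(k**2 + 11*k + 38)/(10*(k**3 + 11*k**2 + 38*k + 40)).
Δs = 4*(3*k + 10)/(k**5 + 20*k**4 + 155*k**3 + 580*k**2 + 1044*k + 720), as required.

s_k = k*(k**2 + 11*k + 38)/(10*(k**3 + 11*k**2 + 38*k + 40))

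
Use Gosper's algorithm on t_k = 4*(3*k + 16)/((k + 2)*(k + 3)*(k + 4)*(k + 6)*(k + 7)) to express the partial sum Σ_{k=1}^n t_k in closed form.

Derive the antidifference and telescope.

t_(k+1)/t_k = (k + 2)*(k + 6)*(3*k + 19)/((k + 5)*(k + 8)*(3*k + 16)).
Normal form (A,B,C) = (k + 2, k + 8, k**2 + 31*k/3 + 80/3).
Set up (k + 2)·f(k+1) − (k + 7)·f(k) − (k**2 + 31*k/3 + 80/3) = 0.
Bound: deg f ≤ 5.
Solve for f: f(k) = k*(k + 4)*(k + 5)*(k**2 + 11*k + 36)/108 (degree 5 ≤ 5).
Get s_k = R·t_k = k*(k**2 + 11*k + 36)/(9*(k**3 + 11*k**2 + 36*k + 36)) with R(k) = B(k−1)f(k)/C(k) = k*(k + 4)*(k + 7)*(k**2 + 11*k + 36)/(36*(3*k + 16)).
Verify: 4*(3*k + 16)/(k**5 + 22*k**4 + 185*k**3 + 740*k**2 + 1404*k + 1008) matches t_k.
Evaluate: s_(n+1) = (n**3 + 14*n**2 + 61*n + 48)/(9*(n**3 + 14*n**2 + 61*n + 84)); subtract s_(1) = 4/63 ⇒ S(n) = n*(n**2 + 14*n + 61)/(21*(n**3 + 14*n**2 + 61*n + 84)).

S(n) = n*(n**2 + 14*n + 61)/(21*(n**3 + 14*n**2 + 61*n + 84))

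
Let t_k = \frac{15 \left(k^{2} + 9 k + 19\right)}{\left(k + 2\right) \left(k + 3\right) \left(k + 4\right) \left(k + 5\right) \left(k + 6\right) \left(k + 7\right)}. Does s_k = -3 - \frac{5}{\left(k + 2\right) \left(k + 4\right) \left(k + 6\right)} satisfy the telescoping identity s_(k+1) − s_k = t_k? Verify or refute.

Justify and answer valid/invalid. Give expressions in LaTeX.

valid (s_(k+1) − s_k reduces to t_k)

s_(k+1) = -3 - 5/((k + 3)*(k + 5)*(k + 7))
s_(k+1) − s_k = 15*(k**2 + 9*k + 19)/(k**6 + 27*k**5 + 295*k**4 + 1665*k**3 + 5104*k**2 + 8028*k + 5040)
(s_(k+1) − s_k) − t_k = 0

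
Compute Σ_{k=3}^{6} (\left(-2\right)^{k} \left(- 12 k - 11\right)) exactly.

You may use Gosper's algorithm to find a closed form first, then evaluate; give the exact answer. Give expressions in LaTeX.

Σ = -3608

Compute t_(k+1)/t_k: get 2*(-12*k - 23)/(12*k + 11).
A = -2, B = 1, C = k + 11/12.
Set up (-2)·f(k+1) − (1)·f(k) − (k + 11/12) = 0.
Bound: deg f ≤ 1.
Solving with deg f ≤ 1: f(k) = -(4*k + 1)/12.
So s_k = (B(k−1)f/C)·t_k = (-(4*k + 1)/(12*k + 11))·t_k = (-2)**k*(4*k + 1).
Verify: (-2)**k*(-12*k - 11) matches t_k.
Σ_(k=3)^(6) t_k = s_(7) − s_(3) = -3712 − (-104) = -3608.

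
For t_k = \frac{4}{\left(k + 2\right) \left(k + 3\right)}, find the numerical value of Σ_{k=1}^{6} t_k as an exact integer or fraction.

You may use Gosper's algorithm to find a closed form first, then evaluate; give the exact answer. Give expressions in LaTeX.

Σ = 8/9

The ratio is (k + 2)/(k + 4).
So A=k + 2 and B=k + 4, with C=1.
f must satisfy (k + 2)·f(k+1) − (k + 3)·f(k) = 1.
d = 1 from the (1,1,0) case.
Match coefficients ⇒ f(k) = k/2.
Certificate R = B(k−1)f/C = k*(k + 3)/2 gives s_k = 2*k/(k + 2).
Check: Δs_k = 4/(k**2 + 5*k + 6). ✓
Sum = s_(7) − s_(1); s_(7) = 14/9, s_(1) = 2/3 ⇒ 8/9.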